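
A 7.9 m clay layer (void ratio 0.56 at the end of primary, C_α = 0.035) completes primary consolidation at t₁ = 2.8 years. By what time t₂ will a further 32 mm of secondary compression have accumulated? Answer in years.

t₂ ≈ 4.24 years

S_s = C_α·H/(1+e_p)·log₁₀(t₂/t₁) ⇒ log₁₀(t₂/t₁) = S_s·(1+e_p)/(C_α·H).
log₁₀(t₂/t₁) = 0.032 × (1+0.56) / (0.035×7.9) = 0.1805
t₂ = t₁ × 10^0.1805 = 2.8 × 1.515 = 4.243 years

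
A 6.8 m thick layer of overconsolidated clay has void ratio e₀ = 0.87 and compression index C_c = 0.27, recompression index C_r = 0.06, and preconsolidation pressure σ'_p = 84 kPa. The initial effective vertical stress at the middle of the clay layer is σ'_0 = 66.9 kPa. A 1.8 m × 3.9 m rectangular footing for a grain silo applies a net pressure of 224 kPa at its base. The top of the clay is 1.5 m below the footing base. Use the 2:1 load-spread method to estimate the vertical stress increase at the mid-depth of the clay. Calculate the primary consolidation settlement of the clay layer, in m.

S_c ≈ 0.0676 m

Mid-depth of clay below the footing base: z = 1.5 + 6.8/2 = 4.9 m.
Stress increase at mid-clay by the 2:1 spreading method:
Δσ = qBL/((B+z)(L+z)) = 224×1.8×3.9/((1.8+4.9)(3.9+4.9)) = 26.67 kPa
Final effective stress: σ'_f = 66.9 + 26.67 = 93.57 kPa.
σ'_f = 93.57 > σ'_p = 84 kPa, so the stress path crosses the preconsolidation pressure — recompression up to σ'_p, then virgin compression beyond:
S_c = H/(1+e₀)·[C_r·log₁₀(σ'_p/σ'_0) + C_c·log₁₀(σ'_f/σ'_p)]
    = 6.8/1.87 × [0.06×log₁₀(84/66.9) + 0.27×log₁₀(93.57/84)]
    = 3.6364 × [0.0059312 + 0.012651] = 0.06757 m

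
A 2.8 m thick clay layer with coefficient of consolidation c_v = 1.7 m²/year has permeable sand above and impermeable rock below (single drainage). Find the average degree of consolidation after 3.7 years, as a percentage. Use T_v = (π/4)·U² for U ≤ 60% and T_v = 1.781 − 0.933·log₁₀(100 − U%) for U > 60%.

U ≈ 88.8 %

Drainage path length: H_d = H = 2.8 m (single drainage).
T_v = c_v·t/H_d² = 1.7×3.7/2.8² = 0.8023.
T_v = 0.8023 corresponds to the U > 60% branch:
U = 1 − 10^((1.781 − T_v)/0.933)/100 = 0.8881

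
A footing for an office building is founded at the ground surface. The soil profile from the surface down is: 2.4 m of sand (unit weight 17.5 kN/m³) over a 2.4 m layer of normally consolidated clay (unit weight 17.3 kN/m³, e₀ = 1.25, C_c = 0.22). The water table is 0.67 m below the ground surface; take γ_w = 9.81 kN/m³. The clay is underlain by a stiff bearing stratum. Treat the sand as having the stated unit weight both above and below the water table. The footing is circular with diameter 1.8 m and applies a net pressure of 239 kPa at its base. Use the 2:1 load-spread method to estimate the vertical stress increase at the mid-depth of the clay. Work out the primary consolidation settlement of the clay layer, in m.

Mid-depth of clay below the ground surface: z = 2.4 + 2.4/2 = 3.6 m.
Total vertical stress at mid-clay: σ_v = 17.5×2.4 + 17.3×1.2 = 62.76 kPa.
Pore pressure: u = 9.81×(3.6 − 0.67) = 28.743 kPa.
Initial effective stress: σ'_0 = σ_v − u = 62.76 − 28.743 = 34.017 kPa.
Stress increase at mid-clay by the 2:1 spreading method:
Δσ ≈ qD²/(D+z)² = 239×1.8²/(1.8+3.6)² = 26.556 kPa
Final effective stress: σ'_f = σ'_0 + Δσ = 34.017 + 26.556 = 60.573 kPa.
Normally consolidated clay, so the full stress increment lies on the virgin compression line:
S_c = C_c·H/(1+e₀)·log₁₀(σ'_f/σ'_0) = 0.22×2.4/(1+1.25)×log₁₀(60.573/34.017)
    = 0.23467 × 0.25058 = 0.0588 m

S_c ≈ 0.0588 m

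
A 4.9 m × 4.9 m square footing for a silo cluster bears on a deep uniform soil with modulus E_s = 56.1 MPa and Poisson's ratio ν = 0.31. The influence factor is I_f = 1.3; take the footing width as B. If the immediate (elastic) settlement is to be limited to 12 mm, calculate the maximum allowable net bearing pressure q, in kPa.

q ≈ 117 kPa

E_s = 56.1 MPa = 56100 kPa.
S_e = q·B·(1−ν²)/E_s · I_f  ⇒  q = S_e·E_s / (B·(1−ν²)·I_f).
q = 0.012 × 56100 / (4.9 × 0.9039 × 1.3) = 116.9 kPa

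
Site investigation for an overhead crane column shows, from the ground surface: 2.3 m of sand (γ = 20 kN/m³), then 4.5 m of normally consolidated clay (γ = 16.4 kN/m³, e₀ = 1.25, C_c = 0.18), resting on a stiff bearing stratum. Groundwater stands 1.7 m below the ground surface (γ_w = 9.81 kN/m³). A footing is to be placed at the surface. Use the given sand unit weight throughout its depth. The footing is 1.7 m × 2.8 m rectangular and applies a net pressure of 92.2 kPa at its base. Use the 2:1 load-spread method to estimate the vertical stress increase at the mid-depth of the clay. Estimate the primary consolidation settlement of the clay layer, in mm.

Mid-depth of clay below the ground surface: z = 2.3 + 4.5/2 = 4.55 m.
Total vertical stress at mid-clay: σ_v = 20×2.3 + 16.4×2.25 = 82.9 kPa.
Pore pressure: u = 9.81×(4.55 − 1.7) = 27.959 kPa.
Initial effective stress: σ'_0 = σ_v − u = 82.9 − 27.959 = 54.941 kPa.
Stress increase at mid-clay by the 2:1 spreading method:
Δσ = qBL/((B+z)(L+z)) = 92.2×1.7×2.8/((1.7+4.55)(2.8+4.55)) = 9.5537 kPa
Final effective stress: σ'_f = σ'_0 + Δσ = 54.941 + 9.5537 = 64.495 kPa.
Normally consolidated clay, so the full stress increment lies on the virgin compression line:
S_c = C_c·H/(1+e₀)·log₁₀(σ'_f/σ'_0) = 0.18×4.5/(1+1.25)×log₁₀(64.495/54.941)
    = 0.36 × 0.069629 = 0.02507 m

S_c ≈ 25.1 mm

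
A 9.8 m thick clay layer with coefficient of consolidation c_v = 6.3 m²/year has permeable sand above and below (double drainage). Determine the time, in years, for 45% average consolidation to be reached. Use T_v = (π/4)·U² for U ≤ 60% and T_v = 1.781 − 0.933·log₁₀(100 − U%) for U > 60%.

Drainage path length: H_d = H/2 = 4.9 m (double drainage).
U ≤ 60%: T_v = (π/4)·U² = (π/4)×0.45² = 0.15904.
t = T_v·H_d²/c_v = 0.15904×4.9²/6.3 = 0.6061 years.

t ≈ 0.606 years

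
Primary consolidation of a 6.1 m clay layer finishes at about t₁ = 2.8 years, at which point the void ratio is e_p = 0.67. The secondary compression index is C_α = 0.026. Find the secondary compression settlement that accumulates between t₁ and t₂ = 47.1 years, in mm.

S_s ≈ 116 mm

Secondary compression: S_s = C_α·H/(1+e_p)·log₁₀(t₂/t₁)
S_s = 0.026×6.1/(1+0.67)×log₁₀(47.1/2.8)
    = 0.09497 × 1.226 = 0.1164 m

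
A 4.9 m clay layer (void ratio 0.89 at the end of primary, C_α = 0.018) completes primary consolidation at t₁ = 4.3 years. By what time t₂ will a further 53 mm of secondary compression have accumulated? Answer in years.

t₂ ≈ 58.8 years

S_s = C_α·H/(1+e_p)·log₁₀(t₂/t₁) ⇒ log₁₀(t₂/t₁) = S_s·(1+e_p)/(C_α·H).
log₁₀(t₂/t₁) = 0.053 × (1+0.89) / (0.018×4.9) = 1.136
t₂ = t₁ × 10^1.136 = 4.3 × 13.67 = 58.77 years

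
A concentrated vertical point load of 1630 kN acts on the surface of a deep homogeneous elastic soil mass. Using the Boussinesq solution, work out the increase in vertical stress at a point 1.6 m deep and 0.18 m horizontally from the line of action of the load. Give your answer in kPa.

Boussinesq vertical stress below a point load on an elastic half-space:
Δσ_z = 3P/(2πz²) · [1 + (r/z)²]^(−5/2)
r/z = 0.18/1.6 = 0.1125; [1+(r/z)²]^(−5/2) = 0.96905.
Δσ_z = 3×1630/(2π×1.6²) × 0.96905 = 304.01 × 0.96905 = 294.6 kPa

Δσ_z ≈ 295 kPa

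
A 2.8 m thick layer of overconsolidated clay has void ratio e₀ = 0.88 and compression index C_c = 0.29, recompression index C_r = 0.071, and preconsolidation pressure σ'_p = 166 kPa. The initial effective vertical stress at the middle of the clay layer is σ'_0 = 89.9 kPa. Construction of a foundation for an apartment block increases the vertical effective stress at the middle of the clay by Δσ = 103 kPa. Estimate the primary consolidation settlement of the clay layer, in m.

Final effective stress: σ'_f = 89.9 + 103 = 192.9 kPa.
σ'_f = 192.9 > σ'_p = 166 kPa, so the stress path crosses the preconsolidation pressure — recompression up to σ'_p, then virgin compression beyond:
S_c = H/(1+e₀)·[C_r·log₁₀(σ'_p/σ'_0) + C_c·log₁₀(σ'_f/σ'_p)]
    = 2.8/1.88 × [0.071×log₁₀(166/89.9) + 0.29×log₁₀(192.9/166)]
    = 1.4894 × [0.018911 + 0.018915] = 0.05634 m

S_c ≈ 0.0563 m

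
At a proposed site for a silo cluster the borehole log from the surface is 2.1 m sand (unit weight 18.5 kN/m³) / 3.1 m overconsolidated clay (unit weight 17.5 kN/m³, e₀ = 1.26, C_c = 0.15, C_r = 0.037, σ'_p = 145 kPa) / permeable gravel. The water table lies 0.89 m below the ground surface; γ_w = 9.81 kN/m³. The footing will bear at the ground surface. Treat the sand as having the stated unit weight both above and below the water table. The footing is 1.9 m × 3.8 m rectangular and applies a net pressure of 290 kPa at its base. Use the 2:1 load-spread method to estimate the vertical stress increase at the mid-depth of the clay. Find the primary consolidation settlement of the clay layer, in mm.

S_c ≈ 18.4 mm

Mid-depth of clay below the ground surface: z = 2.1 + 3.1/2 = 3.65 m.
Total vertical stress at mid-clay: σ_v = 18.5×2.1 + 17.5×1.55 = 65.975 kPa.
Pore pressure: u = 9.81×(3.65 − 0.89) = 27.076 kPa.
Initial effective stress: σ'_0 = σ_v − u = 65.975 − 27.076 = 38.899 kPa.
Stress increase at mid-clay by the 2:1 spreading method:
Δσ = qBL/((B+z)(L+z)) = 290×1.9×3.8/((1.9+3.65)(3.8+3.65)) = 50.639 kPa
Final effective stress: σ'_f = 38.899 + 50.639 = 89.538 kPa.
σ'_f = 89.538 ≤ σ'_p = 145 kPa, so the clay remains overconsolidated and only the recompression index applies:
S_c = C_r·H/(1+e₀)·log₁₀(σ'_f/σ'_0) = 0.037×3.1/2.26×log₁₀(89.538/38.899)
    = 0.050753 × 0.36207 = 0.01838 m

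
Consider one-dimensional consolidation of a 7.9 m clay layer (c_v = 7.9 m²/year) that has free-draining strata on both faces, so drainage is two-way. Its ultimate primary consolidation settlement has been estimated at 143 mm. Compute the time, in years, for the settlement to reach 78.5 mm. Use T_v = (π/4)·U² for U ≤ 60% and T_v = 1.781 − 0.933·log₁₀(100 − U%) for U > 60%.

Drainage path length: H_d = H/2 = 3.95 m (double drainage).
U = S(t)/S_ult = 78.5/143 = 0.549.
U ≤ 60%: T_v = (π/4)·U² = (π/4)×0.54895² = 0.23668.
t = T_v·H_d²/c_v = 0.23668×3.95²/7.9 = 0.4674 years.

t ≈ 0.467 years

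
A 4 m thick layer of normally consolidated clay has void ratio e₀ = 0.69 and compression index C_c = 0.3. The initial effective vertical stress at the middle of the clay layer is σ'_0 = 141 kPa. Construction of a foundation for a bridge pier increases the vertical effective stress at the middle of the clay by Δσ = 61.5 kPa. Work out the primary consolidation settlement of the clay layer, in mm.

S_c ≈ 112 mm

Final effective stress: σ'_f = σ'_0 + Δσ = 141 + 61.5 = 202.5 kPa.
Normally consolidated clay, so the full stress increment lies on the virgin compression line:
S_c = C_c·H/(1+e₀)·log₁₀(σ'_f/σ'_0) = 0.3×4/(1+0.69)×log₁₀(202.5/141)
    = 0.71006 × 0.15721 = 0.1116 m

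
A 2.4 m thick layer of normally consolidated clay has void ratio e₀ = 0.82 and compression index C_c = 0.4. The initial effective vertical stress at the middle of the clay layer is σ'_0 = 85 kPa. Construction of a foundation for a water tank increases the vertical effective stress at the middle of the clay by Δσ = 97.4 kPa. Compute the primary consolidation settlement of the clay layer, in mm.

Final effective stress: σ'_f = σ'_0 + Δσ = 85 + 97.4 = 182.4 kPa.
Normally consolidated clay, so the full stress increment lies on the virgin compression line:
S_c = C_c·H/(1+e₀)·log₁₀(σ'_f/σ'_0) = 0.4×2.4/(1+0.82)×log₁₀(182.4/85)
    = 0.52747 × 0.33161 = 0.1749 m

S_c ≈ 175 mm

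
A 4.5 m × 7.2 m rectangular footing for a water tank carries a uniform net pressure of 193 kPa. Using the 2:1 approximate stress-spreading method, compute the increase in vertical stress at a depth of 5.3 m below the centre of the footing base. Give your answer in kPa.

Δσ_z ≈ 51 kPa

By the 2:1 method the load spreads at 1 horizontal : 2 vertical, so at depth z the loaded area has grown by z in each plan dimension:
Δσ = qBL/((B+z)(L+z)) = 193×4.5×7.2/((4.5+5.3)(7.2+5.3)) = 51.047 kPa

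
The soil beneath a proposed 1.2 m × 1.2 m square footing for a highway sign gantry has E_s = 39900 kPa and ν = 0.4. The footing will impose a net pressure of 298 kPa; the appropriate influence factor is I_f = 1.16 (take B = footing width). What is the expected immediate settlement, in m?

S_e ≈ 0.00873 m

Immediate (elastic) settlement: S_e = q·B·(1−ν²)/E_s · I_f.
S_e = 298 × 1.2 × (1 − 0.4²) / 39900 × 1.16
    = 298 × 1.2 × 0.84 / 39900 × 1.16
    = 0.008733 m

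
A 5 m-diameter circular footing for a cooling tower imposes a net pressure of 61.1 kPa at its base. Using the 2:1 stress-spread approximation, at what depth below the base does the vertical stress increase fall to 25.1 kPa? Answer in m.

z ≈ 2.8 m

2:1 spreading — at depth z the loaded area has grown by z in each plan dimension:
qD²/(D+z)² = Δσ_z ⇒ z = D(√(q/Δσ_z) − 1) = 5×(√(61.1/25.1) − 1) = 2.801 m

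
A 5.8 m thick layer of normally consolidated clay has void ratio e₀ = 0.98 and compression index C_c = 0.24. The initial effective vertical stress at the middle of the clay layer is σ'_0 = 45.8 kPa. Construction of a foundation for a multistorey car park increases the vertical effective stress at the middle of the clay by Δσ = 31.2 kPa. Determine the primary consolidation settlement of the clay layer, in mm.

Final effective stress: σ'_f = σ'_0 + Δσ = 45.8 + 31.2 = 77 kPa.
Normally consolidated clay, so the full stress increment lies on the virgin compression line:
S_c = C_c·H/(1+e₀)·log₁₀(σ'_f/σ'_0) = 0.24×5.8/(1+0.98)×log₁₀(77/45.8)
    = 0.70303 × 0.22563 = 0.1586 m

S_c ≈ 159 mm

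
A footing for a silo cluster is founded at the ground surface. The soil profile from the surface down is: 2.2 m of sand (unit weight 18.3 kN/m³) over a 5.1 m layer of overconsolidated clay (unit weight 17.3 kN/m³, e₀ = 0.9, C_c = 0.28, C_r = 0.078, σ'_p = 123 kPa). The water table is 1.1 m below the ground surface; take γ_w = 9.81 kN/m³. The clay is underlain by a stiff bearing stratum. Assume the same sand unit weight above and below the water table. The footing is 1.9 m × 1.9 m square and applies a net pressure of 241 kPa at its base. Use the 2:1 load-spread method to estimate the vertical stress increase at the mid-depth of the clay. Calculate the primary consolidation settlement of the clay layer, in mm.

S_c ≈ 30.9 mm

Mid-depth of clay below the ground surface: z = 2.2 + 5.1/2 = 4.75 m.
Total vertical stress at mid-clay: σ_v = 18.3×2.2 + 17.3×2.55 = 84.375 kPa.
Pore pressure: u = 9.81×(4.75 − 1.1) = 35.806 kPa.
Initial effective stress: σ'_0 = σ_v − u = 84.375 − 35.806 = 48.569 kPa.
Stress increase at mid-clay by the 2:1 spreading method:
Δσ = qBL/((B+z)(L+z)) = 241×1.9×1.9/((1.9+4.75)(1.9+4.75)) = 19.673 kPa
Final effective stress: σ'_f = 48.569 + 19.673 = 68.242 kPa.
σ'_f = 68.242 ≤ σ'_p = 123 kPa, so the clay remains overconsolidated and only the recompression index applies:
S_c = C_r·H/(1+e₀)·log₁₀(σ'_f/σ'_0) = 0.078×5.1/1.9×log₁₀(68.242/48.569)
    = 0.20937 × 0.14769 = 0.03092 m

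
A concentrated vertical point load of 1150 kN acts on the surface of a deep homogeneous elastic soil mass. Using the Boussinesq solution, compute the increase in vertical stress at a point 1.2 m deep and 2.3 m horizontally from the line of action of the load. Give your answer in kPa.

Boussinesq vertical stress below a point load on an elastic half-space:
Δσ_z = 3P/(2πz²) · [1 + (r/z)²]^(−5/2)
r/z = 2.3/1.2 = 1.9167; [1+(r/z)²]^(−5/2) = 0.021177.
Δσ_z = 3×1150/(2π×1.2²) × 0.021177 = 381.31 × 0.021177 = 8.075 kPa

Δσ_z ≈ 8.08 kPa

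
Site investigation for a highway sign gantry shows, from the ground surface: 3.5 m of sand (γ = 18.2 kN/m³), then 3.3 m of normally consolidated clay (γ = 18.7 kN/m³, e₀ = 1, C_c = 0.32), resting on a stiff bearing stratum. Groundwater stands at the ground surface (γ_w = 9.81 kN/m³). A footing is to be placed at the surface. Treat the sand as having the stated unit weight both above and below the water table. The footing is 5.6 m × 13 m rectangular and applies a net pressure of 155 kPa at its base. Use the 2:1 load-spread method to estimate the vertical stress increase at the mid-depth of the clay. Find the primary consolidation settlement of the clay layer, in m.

S_c ≈ 0.192 m

Mid-depth of clay below the ground surface: z = 3.5 + 3.3/2 = 5.15 m.
Total vertical stress at mid-clay: σ_v = 18.2×3.5 + 18.7×1.65 = 94.555 kPa.
Pore pressure: u = 9.81×(5.15 − 0) = 50.522 kPa.
Initial effective stress: σ'_0 = σ_v − u = 94.555 − 50.522 = 44.033 kPa.
Stress increase at mid-clay by the 2:1 spreading method:
Δσ = qBL/((B+z)(L+z)) = 155×5.6×13/((5.6+5.15)(13+5.15)) = 57.833 kPa
Final effective stress: σ'_f = σ'_0 + Δσ = 44.033 + 57.833 = 101.87 kPa.
Normally consolidated clay, so the full stress increment lies on the virgin compression line:
S_c = C_c·H/(1+e₀)·log₁₀(σ'_f/σ'_0) = 0.32×3.3/(1+1)×log₁₀(101.87/44.033)
    = 0.528 × 0.36427 = 0.1923 m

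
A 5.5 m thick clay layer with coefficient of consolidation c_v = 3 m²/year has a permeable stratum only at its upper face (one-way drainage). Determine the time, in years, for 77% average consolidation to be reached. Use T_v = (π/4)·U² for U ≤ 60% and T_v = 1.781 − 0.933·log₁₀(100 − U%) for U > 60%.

t ≈ 5.15 years

Drainage path length: H_d = H = 5.5 m (single drainage).
U > 60%: T_v = 1.781 − 0.933·log₁₀(100 − 77) = 0.51051.
t = T_v·H_d²/c_v = 0.51051×5.5²/3 = 5.148 years.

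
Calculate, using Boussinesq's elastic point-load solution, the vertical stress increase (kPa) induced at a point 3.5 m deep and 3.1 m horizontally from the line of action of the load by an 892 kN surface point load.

Δσ_z ≈ 8.17 kPa

Boussinesq vertical stress below a point load on an elastic half-space:
Δσ_z = 3P/(2πz²) · [1 + (r/z)²]^(−5/2)
r/z = 3.1/3.5 = 0.88571; [1+(r/z)²]^(−5/2) = 0.23508.
Δσ_z = 3×892/(2π×3.5²) × 0.23508 = 34.767 × 0.23508 = 8.173 kPa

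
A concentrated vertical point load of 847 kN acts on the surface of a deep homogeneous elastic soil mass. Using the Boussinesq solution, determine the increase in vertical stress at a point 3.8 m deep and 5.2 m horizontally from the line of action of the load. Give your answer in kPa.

Δσ_z ≈ 2 kPa

Boussinesq vertical stress below a point load on an elastic half-space:
Δσ_z = 3P/(2πz²) · [1 + (r/z)²]^(−5/2)
r/z = 5.2/3.8 = 1.3684; [1+(r/z)²]^(−5/2) = 0.071502.
Δσ_z = 3×847/(2π×3.8²) × 0.071502 = 28.006 × 0.071502 = 2.002 kPa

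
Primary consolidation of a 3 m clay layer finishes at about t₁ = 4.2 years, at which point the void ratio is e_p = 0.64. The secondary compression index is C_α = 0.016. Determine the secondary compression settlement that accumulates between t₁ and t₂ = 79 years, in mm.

Secondary compression: S_s = C_α·H/(1+e_p)·log₁₀(t₂/t₁)
S_s = 0.016×3/(1+0.64)×log₁₀(79/4.2)
    = 0.02927 × 1.274 = 0.0373 m

S_s ≈ 37.3 mm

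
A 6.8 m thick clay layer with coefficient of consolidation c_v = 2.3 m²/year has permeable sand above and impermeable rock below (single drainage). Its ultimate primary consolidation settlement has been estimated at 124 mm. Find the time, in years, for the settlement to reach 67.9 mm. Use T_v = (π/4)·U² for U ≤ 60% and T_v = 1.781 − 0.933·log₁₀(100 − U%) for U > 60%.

t ≈ 4.73 years

Drainage path length: H_d = H = 6.8 m (single drainage).
U = S(t)/S_ult = 67.9/124 = 0.5476.
U ≤ 60%: T_v = (π/4)·U² = (π/4)×0.54758² = 0.2355.
t = T_v·H_d²/c_v = 0.2355×6.8²/2.3 = 4.735 years.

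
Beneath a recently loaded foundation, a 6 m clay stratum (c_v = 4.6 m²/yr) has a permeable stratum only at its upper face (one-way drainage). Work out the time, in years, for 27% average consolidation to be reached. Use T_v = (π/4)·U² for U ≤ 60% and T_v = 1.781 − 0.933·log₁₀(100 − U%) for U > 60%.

Drainage path length: H_d = H = 6 m (single drainage).
U ≤ 60%: T_v = (π/4)·U² = (π/4)×0.27² = 0.057256.
t = T_v·H_d²/c_v = 0.057256×6²/4.6 = 0.4481 years.

t ≈ 0.448 years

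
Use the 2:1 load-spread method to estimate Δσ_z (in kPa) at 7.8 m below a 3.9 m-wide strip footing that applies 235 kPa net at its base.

By the 2:1 method the load spreads at 1 horizontal : 2 vertical, so at depth z the loaded area has grown by z in each plan dimension:
Δσ = qB/(B+z) = 235×3.9/(3.9+7.8) = 78.333 kPa

Δσ_z ≈ 78.3 kPa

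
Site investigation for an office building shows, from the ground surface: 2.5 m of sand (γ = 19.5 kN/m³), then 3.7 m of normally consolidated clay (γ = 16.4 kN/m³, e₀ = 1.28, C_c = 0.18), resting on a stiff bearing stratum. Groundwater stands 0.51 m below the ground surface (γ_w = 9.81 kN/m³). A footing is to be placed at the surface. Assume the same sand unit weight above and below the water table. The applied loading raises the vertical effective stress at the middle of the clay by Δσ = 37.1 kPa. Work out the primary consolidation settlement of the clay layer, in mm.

S_c ≈ 81.1 mm

Mid-depth of clay below the ground surface: z = 2.5 + 3.7/2 = 4.35 m.
Total vertical stress at mid-clay: σ_v = 19.5×2.5 + 16.4×1.85 = 79.09 kPa.
Pore pressure: u = 9.81×(4.35 − 0.51) = 37.67 kPa.
Initial effective stress: σ'_0 = σ_v − u = 79.09 − 37.67 = 41.42 kPa.
Final effective stress: σ'_f = σ'_0 + Δσ = 41.42 + 37.1 = 78.52 kPa.
Normally consolidated clay, so the full stress increment lies on the virgin compression line:
S_c = C_c·H/(1+e₀)·log₁₀(σ'_f/σ'_0) = 0.18×3.7/(1+1.28)×log₁₀(78.52/41.42)
    = 0.29211 × 0.27777 = 0.08114 m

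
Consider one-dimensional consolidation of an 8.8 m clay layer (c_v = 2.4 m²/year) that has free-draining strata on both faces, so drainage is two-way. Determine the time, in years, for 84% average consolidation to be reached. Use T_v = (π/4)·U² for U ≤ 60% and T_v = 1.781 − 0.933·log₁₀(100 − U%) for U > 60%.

Drainage path length: H_d = H/2 = 4.4 m (double drainage).
U > 60%: T_v = 1.781 − 0.933·log₁₀(100 − 84) = 0.65756.
t = T_v·H_d²/c_v = 0.65756×4.4²/2.4 = 5.304 years.

t ≈ 5.3 years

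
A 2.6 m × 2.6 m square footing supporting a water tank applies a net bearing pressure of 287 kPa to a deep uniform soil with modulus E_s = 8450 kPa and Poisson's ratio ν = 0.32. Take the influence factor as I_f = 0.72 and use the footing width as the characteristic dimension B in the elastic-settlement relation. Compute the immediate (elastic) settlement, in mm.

Immediate (elastic) settlement: S_e = q·B·(1−ν²)/E_s · I_f.
S_e = 287 × 2.6 × (1 − 0.32²) / 8450 × 0.72
    = 287 × 2.6 × 0.8976 / 8450 × 0.72
    = 0.05707 m = 57.07 mm

S_e ≈ 57.1 mm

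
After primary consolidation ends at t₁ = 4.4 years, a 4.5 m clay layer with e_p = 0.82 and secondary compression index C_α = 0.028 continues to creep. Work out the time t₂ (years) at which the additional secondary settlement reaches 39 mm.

S_s = C_α·H/(1+e_p)·log₁₀(t₂/t₁) ⇒ log₁₀(t₂/t₁) = S_s·(1+e_p)/(C_α·H).
log₁₀(t₂/t₁) = 0.039 × (1+0.82) / (0.028×4.5) = 0.5633
t₂ = t₁ × 10^0.5633 = 4.4 × 3.659 = 16.1 years

t₂ ≈ 16.1 years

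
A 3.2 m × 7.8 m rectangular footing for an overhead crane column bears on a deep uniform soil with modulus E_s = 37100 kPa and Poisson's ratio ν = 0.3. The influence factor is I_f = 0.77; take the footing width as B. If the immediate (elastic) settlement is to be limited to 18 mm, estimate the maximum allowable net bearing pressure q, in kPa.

S_e = q·B·(1−ν²)/E_s · I_f  ⇒  q = S_e·E_s / (B·(1−ν²)·I_f).
q = 0.018 × 37100 / (3.2 × 0.91 × 0.77) = 297.8 kPa

q ≈ 298 kPa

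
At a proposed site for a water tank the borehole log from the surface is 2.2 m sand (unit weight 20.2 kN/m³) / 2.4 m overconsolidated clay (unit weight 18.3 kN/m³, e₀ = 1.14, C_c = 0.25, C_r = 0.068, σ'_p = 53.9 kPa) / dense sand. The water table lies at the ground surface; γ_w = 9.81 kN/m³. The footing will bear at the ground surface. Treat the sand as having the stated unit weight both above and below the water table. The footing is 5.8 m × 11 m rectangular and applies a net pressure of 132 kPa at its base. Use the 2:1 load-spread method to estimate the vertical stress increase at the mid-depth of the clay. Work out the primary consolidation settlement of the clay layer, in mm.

S_c ≈ 87.3 mm

Mid-depth of clay below the ground surface: z = 2.2 + 2.4/2 = 3.4 m.
Total vertical stress at mid-clay: σ_v = 20.2×2.2 + 18.3×1.2 = 66.4 kPa.
Pore pressure: u = 9.81×(3.4 − 0) = 33.354 kPa.
Initial effective stress: σ'_0 = σ_v − u = 66.4 − 33.354 = 33.046 kPa.
Stress increase at mid-clay by the 2:1 spreading method:
Δσ = qBL/((B+z)(L+z)) = 132×5.8×11/((5.8+3.4)(11+3.4)) = 63.569 kPa
Final effective stress: σ'_f = 33.046 + 63.569 = 96.615 kPa.
σ'_f = 96.615 > σ'_p = 53.9 kPa, so the stress path crosses the preconsolidation pressure — recompression up to σ'_p, then virgin compression beyond:
S_c = H/(1+e₀)·[C_r·log₁₀(σ'_p/σ'_0) + C_c·log₁₀(σ'_f/σ'_p)]
    = 2.4/2.14 × [0.068×log₁₀(53.9/33.046) + 0.25×log₁₀(96.615/53.9)]
    = 1.1215 × [0.014448 + 0.063364] = 0.08727 m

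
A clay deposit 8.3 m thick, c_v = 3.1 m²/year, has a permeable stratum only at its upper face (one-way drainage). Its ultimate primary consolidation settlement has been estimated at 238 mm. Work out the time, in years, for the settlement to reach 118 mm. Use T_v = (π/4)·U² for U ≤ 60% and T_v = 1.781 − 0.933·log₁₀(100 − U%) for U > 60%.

t ≈ 4.29 years

Drainage path length: H_d = H = 8.3 m (single drainage).
U = S(t)/S_ult = 118/238 = 0.4958.
U ≤ 60%: T_v = (π/4)·U² = (π/4)×0.4958² = 0.19306.
t = T_v·H_d²/c_v = 0.19306×8.3²/3.1 = 4.29 years.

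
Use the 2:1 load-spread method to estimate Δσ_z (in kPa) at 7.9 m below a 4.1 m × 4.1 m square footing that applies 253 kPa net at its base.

Δσ_z ≈ 29.5 kPa

By the 2:1 method the load spreads at 1 horizontal : 2 vertical, so at depth z the loaded area has grown by z in each plan dimension:
Δσ = qBL/((B+z)(L+z)) = 253×4.1×4.1/((4.1+7.9)(4.1+7.9)) = 29.534 kPa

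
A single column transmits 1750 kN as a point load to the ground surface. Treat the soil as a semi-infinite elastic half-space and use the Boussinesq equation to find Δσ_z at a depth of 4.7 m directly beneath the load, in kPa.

Boussinesq vertical stress below a point load on an elastic half-space:
Δσ_z = 3P/(2πz²) · [1 + (r/z)²]^(−5/2)
r/z = 0/4.7 = 0; [1+(r/z)²]^(−5/2) = 1.
Δσ_z = 3×1750/(2π×4.7²) × 1 = 37.825 × 1 = 37.83 kPa

Δσ_z ≈ 37.8 kPa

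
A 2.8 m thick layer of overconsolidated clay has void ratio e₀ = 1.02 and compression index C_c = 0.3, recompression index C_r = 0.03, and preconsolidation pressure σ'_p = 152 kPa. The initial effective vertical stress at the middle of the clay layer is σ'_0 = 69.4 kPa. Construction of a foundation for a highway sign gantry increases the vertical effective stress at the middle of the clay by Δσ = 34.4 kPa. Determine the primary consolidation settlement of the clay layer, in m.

Final effective stress: σ'_f = 69.4 + 34.4 = 103.8 kPa.
σ'_f = 103.8 ≤ σ'_p = 152 kPa, so the clay remains overconsolidated and only the recompression index applies:
S_c = C_r·H/(1+e₀)·log₁₀(σ'_f/σ'_0) = 0.03×2.8/2.02×log₁₀(103.8/69.4)
    = 0.041583 × 0.17484 = 0.00727 m

S_c ≈ 0.00727 m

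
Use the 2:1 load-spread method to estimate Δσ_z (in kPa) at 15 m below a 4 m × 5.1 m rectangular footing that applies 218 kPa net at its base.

By the 2:1 method the load spreads at 1 horizontal : 2 vertical, so at depth z the loaded area has grown by z in each plan dimension:
Δσ = qBL/((B+z)(L+z)) = 218×4×5.1/((4+15)(5.1+15)) = 11.645 kPa

Δσ_z ≈ 11.6 kPa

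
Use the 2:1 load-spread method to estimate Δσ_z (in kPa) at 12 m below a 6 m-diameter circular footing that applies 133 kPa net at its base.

Δσ_z ≈ 14.8 kPa

By the 2:1 method the load spreads at 1 horizontal : 2 vertical, so at depth z the loaded area has grown by z in each plan dimension:
Δσ ≈ qD²/(D+z)² = 133×6²/(6+12)² = 14.778 kPa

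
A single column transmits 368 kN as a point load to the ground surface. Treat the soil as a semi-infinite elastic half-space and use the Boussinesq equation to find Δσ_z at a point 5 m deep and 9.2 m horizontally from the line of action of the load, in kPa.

Δσ_z ≈ 0.174 kPa

Boussinesq vertical stress below a point load on an elastic half-space:
Δσ_z = 3P/(2πz²) · [1 + (r/z)²]^(−5/2)
r/z = 9.2/5 = 1.84; [1+(r/z)²]^(−5/2) = 0.024827.
Δσ_z = 3×368/(2π×5²) × 0.024827 = 7.0283 × 0.024827 = 0.1745 kPa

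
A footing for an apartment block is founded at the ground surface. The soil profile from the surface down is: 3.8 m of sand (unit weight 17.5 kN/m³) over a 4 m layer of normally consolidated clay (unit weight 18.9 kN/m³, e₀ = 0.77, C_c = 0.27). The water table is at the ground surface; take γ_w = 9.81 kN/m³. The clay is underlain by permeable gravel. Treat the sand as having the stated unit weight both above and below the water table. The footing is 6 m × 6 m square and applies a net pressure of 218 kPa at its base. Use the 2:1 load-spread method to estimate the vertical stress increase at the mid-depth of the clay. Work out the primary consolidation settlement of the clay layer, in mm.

Mid-depth of clay below the ground surface: z = 3.8 + 4/2 = 5.8 m.
Total vertical stress at mid-clay: σ_v = 17.5×3.8 + 18.9×2 = 104.3 kPa.
Pore pressure: u = 9.81×(5.8 − 0) = 56.898 kPa.
Initial effective stress: σ'_0 = σ_v − u = 104.3 − 56.898 = 47.402 kPa.
Stress increase at mid-clay by the 2:1 spreading method:
Δσ = qBL/((B+z)(L+z)) = 218×6×6/((6+5.8)(6+5.8)) = 56.363 kPa
Final effective stress: σ'_f = σ'_0 + Δσ = 47.402 + 56.363 = 103.77 kPa.
Normally consolidated clay, so the full stress increment lies on the virgin compression line:
S_c = C_c·H/(1+e₀)·log₁₀(σ'_f/σ'_0) = 0.27×4/(1+0.77)×log₁₀(103.77/47.402)
    = 0.61017 × 0.34028 = 0.2076 m

S_c ≈ 208 mm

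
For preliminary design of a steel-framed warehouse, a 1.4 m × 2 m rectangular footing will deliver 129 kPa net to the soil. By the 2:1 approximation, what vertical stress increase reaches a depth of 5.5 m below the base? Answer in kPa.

Δσ_z ≈ 6.98 kPa

By the 2:1 method the load spreads at 1 horizontal : 2 vertical, so at depth z the loaded area has grown by z in each plan dimension:
Δσ = qBL/((B+z)(L+z)) = 129×1.4×2/((1.4+5.5)(2+5.5)) = 6.9797 kPa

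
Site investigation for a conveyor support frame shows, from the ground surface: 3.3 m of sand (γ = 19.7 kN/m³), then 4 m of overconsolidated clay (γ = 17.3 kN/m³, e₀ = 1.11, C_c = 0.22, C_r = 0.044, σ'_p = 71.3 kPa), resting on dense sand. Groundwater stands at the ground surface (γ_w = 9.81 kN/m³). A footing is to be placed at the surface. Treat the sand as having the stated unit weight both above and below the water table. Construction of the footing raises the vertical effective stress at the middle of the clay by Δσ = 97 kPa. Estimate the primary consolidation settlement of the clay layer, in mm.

S_c ≈ 143 mm

Mid-depth of clay below the ground surface: z = 3.3 + 4/2 = 5.3 m.
Total vertical stress at mid-clay: σ_v = 19.7×3.3 + 17.3×2 = 99.61 kPa.
Pore pressure: u = 9.81×(5.3 − 0) = 51.993 kPa.
Initial effective stress: σ'_0 = σ_v − u = 99.61 − 51.993 = 47.617 kPa.
Final effective stress: σ'_f = 47.617 + 97 = 144.62 kPa.
σ'_f = 144.62 > σ'_p = 71.3 kPa, so the stress path crosses the preconsolidation pressure — recompression up to σ'_p, then virgin compression beyond:
S_c = H/(1+e₀)·[C_r·log₁₀(σ'_p/σ'_0) + C_c·log₁₀(σ'_f/σ'_p)]
    = 4/2.11 × [0.044×log₁₀(71.3/47.617) + 0.22×log₁₀(144.62/71.3)]
    = 1.8957 × [0.0077144 + 0.067571] = 0.1427 m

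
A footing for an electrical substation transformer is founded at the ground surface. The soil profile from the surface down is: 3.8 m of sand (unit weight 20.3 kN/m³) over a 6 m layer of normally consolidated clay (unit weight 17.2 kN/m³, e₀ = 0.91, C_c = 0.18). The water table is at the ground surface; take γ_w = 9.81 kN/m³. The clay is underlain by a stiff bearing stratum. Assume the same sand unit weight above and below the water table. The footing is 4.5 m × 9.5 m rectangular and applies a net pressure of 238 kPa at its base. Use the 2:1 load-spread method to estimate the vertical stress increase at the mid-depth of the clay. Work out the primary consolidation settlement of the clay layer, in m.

S_c ≈ 0.156 m

Mid-depth of clay below the ground surface: z = 3.8 + 6/2 = 6.8 m.
Total vertical stress at mid-clay: σ_v = 20.3×3.8 + 17.2×3 = 128.74 kPa.
Pore pressure: u = 9.81×(6.8 − 0) = 66.708 kPa.
Initial effective stress: σ'_0 = σ_v − u = 128.74 − 66.708 = 62.032 kPa.
Stress increase at mid-clay by the 2:1 spreading method:
Δσ = qBL/((B+z)(L+z)) = 238×4.5×9.5/((4.5+6.8)(9.5+6.8)) = 55.239 kPa
Final effective stress: σ'_f = σ'_0 + Δσ = 62.032 + 55.239 = 117.27 kPa.
Normally consolidated clay, so the full stress increment lies on the virgin compression line:
S_c = C_c·H/(1+e₀)·log₁₀(σ'_f/σ'_0) = 0.18×6/(1+0.91)×log₁₀(117.27/62.032)
    = 0.56545 × 0.27657 = 0.1564 m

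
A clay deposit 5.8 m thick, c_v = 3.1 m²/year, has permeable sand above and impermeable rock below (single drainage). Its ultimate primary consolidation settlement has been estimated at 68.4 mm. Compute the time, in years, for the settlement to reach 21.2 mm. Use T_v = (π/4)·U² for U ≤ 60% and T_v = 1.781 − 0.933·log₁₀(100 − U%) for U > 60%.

t ≈ 0.819 years

Drainage path length: H_d = H = 5.8 m (single drainage).
U = S(t)/S_ult = 21.2/68.4 = 0.3099.
U ≤ 60%: T_v = (π/4)·U² = (π/4)×0.30994² = 0.075448.
t = T_v·H_d²/c_v = 0.075448×5.8²/3.1 = 0.8187 years.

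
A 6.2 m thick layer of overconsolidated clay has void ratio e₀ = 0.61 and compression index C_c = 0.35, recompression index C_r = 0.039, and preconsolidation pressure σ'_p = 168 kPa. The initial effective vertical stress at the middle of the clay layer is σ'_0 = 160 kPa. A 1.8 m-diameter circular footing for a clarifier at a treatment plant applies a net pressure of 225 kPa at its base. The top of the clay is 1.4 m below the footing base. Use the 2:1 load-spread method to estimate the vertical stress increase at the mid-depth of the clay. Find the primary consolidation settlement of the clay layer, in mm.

Mid-depth of clay below the footing base: z = 1.4 + 6.2/2 = 4.5 m.
Stress increase at mid-clay by the 2:1 spreading method:
Δσ ≈ qD²/(D+z)² = 225×1.8²/(1.8+4.5)² = 18.367 kPa
Final effective stress: σ'_f = 160 + 18.367 = 178.37 kPa.
σ'_f = 178.37 > σ'_p = 168 kPa, so the stress path crosses the preconsolidation pressure — recompression up to σ'_p, then virgin compression beyond:
S_c = H/(1+e₀)·[C_r·log₁₀(σ'_p/σ'_0) + C_c·log₁₀(σ'_f/σ'_p)]
    = 6.2/1.61 × [0.039×log₁₀(168/160) + 0.35×log₁₀(178.37/168)]
    = 3.8509 × [0.00082638 + 0.0091044] = 0.03824 m

S_c ≈ 38.2 mm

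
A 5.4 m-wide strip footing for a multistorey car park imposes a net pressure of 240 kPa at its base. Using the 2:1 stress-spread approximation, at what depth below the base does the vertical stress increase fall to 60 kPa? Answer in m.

2:1 spreading — at depth z the loaded area has grown by z in each plan dimension:
qB/(B+z) = Δσ_z ⇒ z = qB/Δσ_z − B = 240×5.4/60 − 5.4 = 16.2 m

z ≈ 16.2 m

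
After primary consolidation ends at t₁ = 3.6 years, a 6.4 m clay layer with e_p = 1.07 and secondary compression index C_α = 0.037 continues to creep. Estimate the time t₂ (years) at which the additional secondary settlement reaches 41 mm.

S_s = C_α·H/(1+e_p)·log₁₀(t₂/t₁) ⇒ log₁₀(t₂/t₁) = S_s·(1+e_p)/(C_α·H).
log₁₀(t₂/t₁) = 0.041 × (1+1.07) / (0.037×6.4) = 0.3584
t₂ = t₁ × 10^0.3584 = 3.6 × 2.282 = 8.217 years

t₂ ≈ 8.22 years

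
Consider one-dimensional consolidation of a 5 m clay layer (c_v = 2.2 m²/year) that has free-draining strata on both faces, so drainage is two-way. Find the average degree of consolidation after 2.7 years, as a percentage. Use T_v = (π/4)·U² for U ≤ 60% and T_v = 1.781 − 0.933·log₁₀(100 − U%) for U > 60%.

U ≈ 92.2 %

Drainage path length: H_d = H/2 = 2.5 m (double drainage).
T_v = c_v·t/H_d² = 2.2×2.7/2.5² = 0.9504.
T_v = 0.9504 corresponds to the U > 60% branch:
U = 1 − 10^((1.781 − T_v)/0.933)/100 = 0.9223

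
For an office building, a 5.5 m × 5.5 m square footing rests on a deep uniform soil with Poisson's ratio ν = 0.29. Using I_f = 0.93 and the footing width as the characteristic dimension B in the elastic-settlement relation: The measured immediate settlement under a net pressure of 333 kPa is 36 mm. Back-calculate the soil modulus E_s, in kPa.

E_s ≈ 43300 kPa

S_e = q·B·(1−ν²)/E_s · I_f  ⇒  E_s = q·B·(1−ν²)·I_f / S_e.
E_s = 333 × 5.5 × 0.9159 × 0.93 / 0.036 = 43330 kPa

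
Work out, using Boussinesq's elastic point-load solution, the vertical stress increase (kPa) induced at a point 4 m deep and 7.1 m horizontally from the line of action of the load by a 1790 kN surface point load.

Δσ_z ≈ 1.52 kPa

Boussinesq vertical stress below a point load on an elastic half-space:
Δσ_z = 3P/(2πz²) · [1 + (r/z)²]^(−5/2)
r/z = 7.1/4 = 1.775; [1+(r/z)²]^(−5/2) = 0.028492.
Δσ_z = 3×1790/(2π×4²) × 0.028492 = 53.416 × 0.028492 = 1.522 kPa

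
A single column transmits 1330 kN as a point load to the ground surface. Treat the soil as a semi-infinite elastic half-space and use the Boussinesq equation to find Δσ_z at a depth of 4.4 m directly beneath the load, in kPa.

Δσ_z ≈ 32.8 kPa

Boussinesq vertical stress below a point load on an elastic half-space:
Δσ_z = 3P/(2πz²) · [1 + (r/z)²]^(−5/2)
r/z = 0/4.4 = 0; [1+(r/z)²]^(−5/2) = 1.
Δσ_z = 3×1330/(2π×4.4²) × 1 = 32.801 × 1 = 32.8 kPa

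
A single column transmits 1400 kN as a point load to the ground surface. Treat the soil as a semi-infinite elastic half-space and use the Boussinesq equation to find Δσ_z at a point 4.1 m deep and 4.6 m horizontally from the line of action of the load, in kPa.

Boussinesq vertical stress below a point load on an elastic half-space:
Δσ_z = 3P/(2πz²) · [1 + (r/z)²]^(−5/2)
r/z = 4.6/4.1 = 1.122; [1+(r/z)²]^(−5/2) = 0.13041.
Δσ_z = 3×1400/(2π×4.1²) × 0.13041 = 39.765 × 0.13041 = 5.186 kPa

Δσ_z ≈ 5.19 kPa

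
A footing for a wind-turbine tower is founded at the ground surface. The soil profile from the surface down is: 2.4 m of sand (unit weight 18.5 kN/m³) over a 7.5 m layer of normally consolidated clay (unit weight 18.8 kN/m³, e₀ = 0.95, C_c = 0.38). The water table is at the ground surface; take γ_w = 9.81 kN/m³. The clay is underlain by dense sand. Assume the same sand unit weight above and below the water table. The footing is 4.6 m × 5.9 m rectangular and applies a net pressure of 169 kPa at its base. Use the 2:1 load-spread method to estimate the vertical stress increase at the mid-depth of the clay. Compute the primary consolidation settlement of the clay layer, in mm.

S_c ≈ 317 mm

Mid-depth of clay below the ground surface: z = 2.4 + 7.5/2 = 6.15 m.
Total vertical stress at mid-clay: σ_v = 18.5×2.4 + 18.8×3.75 = 114.9 kPa.
Pore pressure: u = 9.81×(6.15 − 0) = 60.332 kPa.
Initial effective stress: σ'_0 = σ_v − u = 114.9 − 60.332 = 54.568 kPa.
Stress increase at mid-clay by the 2:1 spreading method:
Δσ = qBL/((B+z)(L+z)) = 169×4.6×5.9/((4.6+6.15)(5.9+6.15)) = 35.408 kPa
Final effective stress: σ'_f = σ'_0 + Δσ = 54.568 + 35.408 = 89.976 kPa.
Normally consolidated clay, so the full stress increment lies on the virgin compression line:
S_c = C_c·H/(1+e₀)·log₁₀(σ'_f/σ'_0) = 0.38×7.5/(1+0.95)×log₁₀(89.976/54.568)
    = 1.4615 × 0.21719 = 0.3174 m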